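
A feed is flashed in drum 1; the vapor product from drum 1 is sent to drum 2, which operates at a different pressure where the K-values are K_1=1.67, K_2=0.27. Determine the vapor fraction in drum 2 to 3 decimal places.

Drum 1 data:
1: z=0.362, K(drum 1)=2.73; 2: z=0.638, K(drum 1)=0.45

Drum 1:
Rachford–Rice: g(ψ₁) = Σ zᵢ(Kᵢ−1)/(1+ψ₁(Kᵢ−1)) = 0.
Feasibility: ΣzᵢKᵢ = 1.275, Σzᵢ/Kᵢ = 1.550 — both > 1, two phases present.
Binary case is linear: z₁(K₁−1)(1+ψ₁(K₂−1)) + z₂(K₂−1)(1+ψ₁(K₁−1)) = 0
⇒ ψ₁ = [z₁(K₁−1)+z₂(K₂−1)] / [−(K₁−1)(K₂−1)] = 0.2754/0.9515 = 0.289
Drum-1 compositions:
  1: x = 0.241, y = 0.659
  2: x = 0.759, y = 0.341
Drum-2 feed = drum-1 vapor: z₂ = (0.6586, 0.3414).
Drum 2:
Binary case is linear: z₁(K₁−1)(1+ψ₂(K₂−1)) + z₂(K₂−1)(1+ψ₂(K₁−1)) = 0
⇒ ψ₂ = [z₁(K₁−1)+z₂(K₂−1)] / [−(K₁−1)(K₂−1)] = 0.1920/0.4891 = 0.393
  1: x = 0.521, y = 0.871
  2: x = 0.479, y = 0.129

V/F (drum 2) = 0.393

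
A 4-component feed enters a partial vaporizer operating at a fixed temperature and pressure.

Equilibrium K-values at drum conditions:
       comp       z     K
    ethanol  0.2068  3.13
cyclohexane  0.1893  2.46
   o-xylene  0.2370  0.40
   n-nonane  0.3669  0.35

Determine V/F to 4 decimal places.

Material balance + equilibrium reduce to Σ zᵢ(Kᵢ−1)/(1+V/F(Kᵢ−1)) = 0.
g(0) = ΣzᵢKᵢ − 1 = 0.3362 and g(1) = 1 − Σzᵢ/Kᵢ = -0.7838, so a root lies in (0, 1).
Newton iteration, V/F⁰ = 0.57:
  V/F = 0.5700: g = -0.24517, g' = -0.8998 → V/F = 0.2975
  V/F = 0.2975: g = -0.00648, g' = -0.9123 → V/F = 0.2904
  V/F = 0.2904: g = 0.00002, g' = -0.9178 → V/F = 0.2905
Converged at V/F = 0.2905.

V/F = 0.2905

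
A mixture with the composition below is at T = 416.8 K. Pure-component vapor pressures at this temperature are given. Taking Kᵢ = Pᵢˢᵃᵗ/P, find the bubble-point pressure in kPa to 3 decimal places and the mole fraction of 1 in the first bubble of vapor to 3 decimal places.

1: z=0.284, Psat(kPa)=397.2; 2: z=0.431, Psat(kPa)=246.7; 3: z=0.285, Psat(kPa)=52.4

Pbub = 234.066 kPa, y_1 = 0.482

At the bubble point ψ → 0, so ΣzᵢKᵢ = 1 with Kᵢ = Pᵢˢᵃᵗ/P ⇒ P = ΣzᵢPᵢˢᵃᵗ.
P = 0.284·397.2 + 0.431·246.7 + 0.285·52.4 = 234.066 kPa
yᵢ = zᵢPᵢˢᵃᵗ/P ⇒ y_1 = 0.284·397.2/234.066 = 0.482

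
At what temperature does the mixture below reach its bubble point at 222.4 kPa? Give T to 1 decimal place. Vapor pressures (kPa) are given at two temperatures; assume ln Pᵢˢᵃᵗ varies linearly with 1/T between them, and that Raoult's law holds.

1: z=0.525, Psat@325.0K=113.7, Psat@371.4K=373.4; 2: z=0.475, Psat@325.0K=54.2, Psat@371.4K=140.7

T = 363.7 K

Bubble-point temperature: ΣzᵢPᵢˢᵃᵗ(T) = P. Interpolate ln Pᵢˢᵃᵗ = aᵢ + bᵢ/T.
  T = 325.0 K: ΣzᵢPᵢˢᵃᵗ = 85.44 kPa
  T = 371.4 K: ΣzᵢPᵢˢᵃᵗ = 262.87 kPa
  T = 348.2 K: ΣzᵢPᵢˢᵃᵗ = 155.37 kPa
  T = 359.8 K: ΣzᵢPᵢˢᵃᵗ = 203.75 kPa
  T = 365.6 K: ΣzᵢPᵢˢᵃᵗ = 231.88 kPa
  T = 362.7 K: ΣzᵢPᵢˢᵃᵗ = 217.47 kPa
Interpolating between 362.7 K and 365.6 K gives T ≈ 363.7 K.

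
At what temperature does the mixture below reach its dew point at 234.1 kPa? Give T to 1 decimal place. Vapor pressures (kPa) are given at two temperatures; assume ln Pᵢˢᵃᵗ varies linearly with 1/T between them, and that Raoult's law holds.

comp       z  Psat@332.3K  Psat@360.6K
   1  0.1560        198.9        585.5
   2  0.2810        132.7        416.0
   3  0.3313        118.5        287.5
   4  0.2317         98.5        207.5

Dew-point temperature: Σzᵢ·P/Pᵢˢᵃᵗ(T) = 1. Interpolate ln Pᵢˢᵃᵗ = aᵢ + bᵢ/T.
  T = 332.3 K: ΣzᵢP/Pᵢˢᵃᵗ = 1.8845
  T = 360.6 K: ΣzᵢP/Pᵢˢᵃᵗ = 0.7517
  T = 346.5 K: ΣzᵢP/Pᵢˢᵃᵗ = 1.1626
  T = 353.6 K: ΣzᵢP/Pᵢˢᵃᵗ = 0.9287
  T = 350.1 K: ΣzᵢP/Pᵢˢᵃᵗ = 1.0361
  T = 351.9 K: ΣzᵢP/Pᵢˢᵃᵗ = 0.9791
Interpolating between 350.1 K and 351.9 K gives T ≈ 351.2 K.

T = 351.2 K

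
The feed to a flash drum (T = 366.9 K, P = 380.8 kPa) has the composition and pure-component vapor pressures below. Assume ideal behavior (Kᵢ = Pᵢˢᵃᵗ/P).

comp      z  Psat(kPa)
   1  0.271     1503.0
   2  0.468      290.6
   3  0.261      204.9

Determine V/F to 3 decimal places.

Raoult's law: Kᵢ = Pᵢˢᵃᵗ/P = Pᵢˢᵃᵗ/380.8.
  K_1 = 1503.0/380.8 = 3.94695, K_2 = 290.6/380.8 = 0.76313, K_3 = 204.9/380.8 = 0.53808
Rachford–Rice: g(V/F) = Σ zᵢ(Kᵢ−1)/(1+V/F(Kᵢ−1)) = 0.
Check two-phase: ΣzᵢKᵢ = 1.567 > 1 and Σzᵢ/Kᵢ = 1.167 > 1, so g(0) = 0.567 > 0 and g(1) = -0.167 < 0.
Newton iteration, V/F⁰ = 0.5:
  V/F = 0.500: g = 0.0404, g' = -0.513 → V/F = 0.579
  V/F = 0.579: g = 0.0022, g' = -0.461 → V/F = 0.583
Converged at V/F = 0.583.

V/F = 0.583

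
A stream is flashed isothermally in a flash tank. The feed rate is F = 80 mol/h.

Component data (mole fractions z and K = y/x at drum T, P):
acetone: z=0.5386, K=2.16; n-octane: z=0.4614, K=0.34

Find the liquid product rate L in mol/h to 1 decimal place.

L = 46.5 mol/h

Rachford–Rice: g(β) = Σ zᵢ(Kᵢ−1)/(1+β(Kᵢ−1)) = 0.
g(0) = ΣzᵢKᵢ − 1 = 0.3203 and g(1) = 1 − Σzᵢ/Kᵢ = -0.6064, so a root lies in (0, 1).
Binary case is linear: z₁(K₁−1)(1+β(K₂−1)) + z₂(K₂−1)(1+β(K₁−1)) = 0
⇒ β = [z₁(K₁−1)+z₂(K₂−1)] / [−(K₁−1)(K₂−1)] = 0.32025/0.76560 = 0.4183
Then V = β·F = 0.4183·80 = 33.5 mol/h and L = F − V = 46.5 mol/h.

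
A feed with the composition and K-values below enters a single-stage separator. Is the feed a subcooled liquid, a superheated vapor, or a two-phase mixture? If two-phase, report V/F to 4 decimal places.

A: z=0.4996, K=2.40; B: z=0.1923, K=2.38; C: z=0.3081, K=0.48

superheated vapor

ΣzᵢKᵢ = 1.8046; Σzᵢ/Kᵢ = 0.9308.
Since Σzᵢ/Kᵢ < 1 the mixture is above its dew point — single vapor phase.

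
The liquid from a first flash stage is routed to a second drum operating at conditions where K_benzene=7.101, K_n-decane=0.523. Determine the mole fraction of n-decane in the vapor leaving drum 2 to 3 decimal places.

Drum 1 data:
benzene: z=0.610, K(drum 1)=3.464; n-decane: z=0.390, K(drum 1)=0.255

y_n-decane (drum 2) = 0.485

Drum 1:
Rachford–Rice: g(ψ₁) = Σ zᵢ(Kᵢ−1)/(1+ψ₁(Kᵢ−1)) = 0.
g(0) = ΣzᵢKᵢ − 1 = 1.212 and g(1) = 1 − Σzᵢ/Kᵢ = -0.706, so a root lies in (0, 1).
Binary case is linear: z₁(K₁−1)(1+ψ₁(K₂−1)) + z₂(K₂−1)(1+ψ₁(K₁−1)) = 0
⇒ ψ₁ = [z₁(K₁−1)+z₂(K₂−1)] / [−(K₁−1)(K₂−1)] = 1.2125/1.8357 = 0.661
Drum-1 compositions:
  benzene: x = 0.232, y = 0.804
  n-decane: x = 0.768, y = 0.196
Drum-2 feed = drum-1 liquid: z₂ = (0.2322, 0.7678).
Drum 2:
Rachford–Rice: g(ψ₂) = Σ zᵢ(Kᵢ−1)/(1+ψ₂(Kᵢ−1)) = 0.
g(0) = ΣzᵢKᵢ − 1 = 1.050 and g(1) = 1 − Σzᵢ/Kᵢ = -0.501, so a root lies in (0, 1).
Newton–Raphson from ψ₂ = 0.5:
  ψ₂ = 0.500: g = -0.1313, g' = -0.828 → ψ₂ = 0.341
  ψ₂ = 0.341: g = 0.0219, g' = -1.158 → ψ₂ = 0.360
  ψ₂ = 0.360: g = 0.0006, g' = -1.099 → ψ₂ = 0.361
Converged at ψ₂ = 0.361.
  benzene: x = 0.073, y = 0.515
  n-decane: x = 0.927, y = 0.485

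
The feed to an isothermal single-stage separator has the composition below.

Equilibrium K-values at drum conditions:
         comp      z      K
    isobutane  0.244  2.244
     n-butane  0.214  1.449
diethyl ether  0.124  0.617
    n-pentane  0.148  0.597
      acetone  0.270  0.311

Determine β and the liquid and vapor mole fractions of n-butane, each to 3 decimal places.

Rachford–Rice: g(β) = Σ zᵢ(Kᵢ−1)/(1+β(Kᵢ−1)) = 0.
Feasibility: ΣzᵢKᵢ = 1.106, Σzᵢ/Kᵢ = 1.573 — both > 1, two phases present.
Iterate (Newton) starting at β = 0.47:
  β = 0.470: g = -0.1357, g' = -0.524 → β = 0.211
  β = 0.211: g = -0.0063, g' = -0.499 → β = 0.198
Converged at β = 0.198.
Compositions from xᵢ = zᵢ/(1+β(Kᵢ−1)), yᵢ = Kᵢxᵢ:
  isobutane: x = 0.196, y = 0.439
  n-butane: x = 0.197, y = 0.285
  diethyl ether: x = 0.134, y = 0.083
  n-pentane: x = 0.161, y = 0.096
  acetone: x = 0.313, y = 0.097

β = 0.198, x_n-butane = 0.197, y_n-butane = 0.285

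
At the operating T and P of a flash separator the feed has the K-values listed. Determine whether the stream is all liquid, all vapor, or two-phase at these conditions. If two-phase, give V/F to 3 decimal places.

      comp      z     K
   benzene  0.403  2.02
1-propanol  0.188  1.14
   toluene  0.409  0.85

all vapor

ΣzᵢKᵢ = 1.376; Σzᵢ/Kᵢ = 0.846.
Since Σzᵢ/Kᵢ < 1 the mixture is above its dew point — single vapor phase.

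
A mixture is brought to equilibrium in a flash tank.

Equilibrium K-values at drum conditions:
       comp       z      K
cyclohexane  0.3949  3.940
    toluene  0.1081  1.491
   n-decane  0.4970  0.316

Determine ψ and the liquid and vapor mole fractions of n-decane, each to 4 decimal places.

Rachford–Rice: g(ψ) = Σ zᵢ(Kᵢ−1)/(1+ψ(Kᵢ−1)) = 0.
Check two-phase: ΣzᵢKᵢ = 1.8741 > 1 and Σzᵢ/Kᵢ = 1.7455 > 1, so g(0) = 0.8741 > 0 and g(1) = -0.7455 < 0.
Newton–Raphson from ψ = 0.5:
  ψ = 0.5000: g = -0.00398, g' = -1.1133 → ψ = 0.4964
Converged at ψ = 0.4964.
Compositions from xᵢ = zᵢ/(1+ψ(Kᵢ−1)), yᵢ = Kᵢxᵢ:
  cyclohexane: x = 0.1606, y = 0.6326
  toluene: x = 0.0869, y = 0.1296
  n-decane: x = 0.7525, y = 0.2378

ψ = 0.4964, x_n-decane = 0.7525, y_n-decane = 0.2378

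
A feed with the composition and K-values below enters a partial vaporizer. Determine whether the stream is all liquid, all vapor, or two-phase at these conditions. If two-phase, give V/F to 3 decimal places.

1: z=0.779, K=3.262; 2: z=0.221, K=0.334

ΣzᵢKᵢ = 2.615; Σzᵢ/Kᵢ = 0.900.
Since Σzᵢ/Kᵢ < 1 the mixture is above its dew point — single vapor phase.

all vapor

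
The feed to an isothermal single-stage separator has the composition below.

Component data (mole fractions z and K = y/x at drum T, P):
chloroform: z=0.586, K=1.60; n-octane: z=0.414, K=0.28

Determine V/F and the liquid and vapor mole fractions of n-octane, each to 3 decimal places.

V/F = 0.124, x_n-octane = 0.455, y_n-octane = 0.127

Iterate (Newton) starting at V/F = 0.5:
  V/F = 0.500: g = -0.1953, g' = -0.649 → V/F = 0.199
  V/F = 0.199: g = -0.0338, g' = -0.461 → V/F = 0.126
  V/F = 0.126: g = -0.0007, g' = -0.442 → V/F = 0.124
Converged at V/F = 0.124.
Compositions from xᵢ = zᵢ/(1+V/F(Kᵢ−1)), yᵢ = Kᵢxᵢ:
  chloroform: x = 0.545, y = 0.873
  n-octane: x = 0.455, y = 0.127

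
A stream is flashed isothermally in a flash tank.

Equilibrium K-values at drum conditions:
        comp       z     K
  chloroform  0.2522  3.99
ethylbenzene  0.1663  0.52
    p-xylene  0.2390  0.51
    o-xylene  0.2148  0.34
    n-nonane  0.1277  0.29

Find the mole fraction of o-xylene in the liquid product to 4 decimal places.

Let ψ = V/F and solve Σ zᵢ(Kᵢ−1)/(1+ψ(Kᵢ−1)) = 0.
g(0) = ΣzᵢKᵢ − 1 = 0.3247 and g(1) = 1 − Σzᵢ/Kᵢ = -0.9238, so a root lies in (0, 1).
Newton–Raphson from ψ = 0.5:
  ψ = 0.5000: g = -0.31007, g' = -0.8924 → ψ = 0.1525
  ψ = 0.1525: g = 0.04587, g' = -1.3717 → ψ = 0.1860
  ψ = 0.1860: g = 0.00205, g' = -1.2539 → ψ = 0.1876
Converged at ψ = 0.1876.
Compositions from xᵢ = zᵢ/(1+ψ(Kᵢ−1)), yᵢ = Kᵢxᵢ:
  chloroform: x = 0.1616, y = 0.6447
  ethylbenzene: x = 0.1828, y = 0.0950
  p-xylene: x = 0.2632, y = 0.1342
  o-xylene: x = 0.2452, y = 0.0834
  n-nonane: x = 0.1473, y = 0.0427

x_o-xylene = 0.2452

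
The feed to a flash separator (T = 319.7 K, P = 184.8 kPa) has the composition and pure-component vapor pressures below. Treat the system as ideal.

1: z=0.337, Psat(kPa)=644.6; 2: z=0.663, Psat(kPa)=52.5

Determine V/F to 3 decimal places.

Raoult's law: Kᵢ = Pᵢˢᵃᵗ/P = Pᵢˢᵃᵗ/184.8.
  K_1 = 644.6/184.8 = 3.48810, K_2 = 52.5/184.8 = 0.28409
Binary case is linear: z₁(K₁−1)(1+V/F(K₂−1)) + z₂(K₂−1)(1+V/F(K₁−1)) = 0
⇒ V/F = [z₁(K₁−1)+z₂(K₂−1)] / [−(K₁−1)(K₂−1)] = 0.3638/1.7812 = 0.204

V/F = 0.204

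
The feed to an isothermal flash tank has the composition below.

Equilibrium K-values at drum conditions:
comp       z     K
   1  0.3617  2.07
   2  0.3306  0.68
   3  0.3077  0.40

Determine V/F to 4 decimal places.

Newton–Raphson from V/F = 0.47:
  V/F = 0.4700: g = -0.12414, g' = -0.4451 → V/F = 0.1911
  V/F = 0.1911: g = 0.00010, g' = -0.4652 → V/F = 0.1913
Converged at V/F = 0.1913.

V/F = 0.1913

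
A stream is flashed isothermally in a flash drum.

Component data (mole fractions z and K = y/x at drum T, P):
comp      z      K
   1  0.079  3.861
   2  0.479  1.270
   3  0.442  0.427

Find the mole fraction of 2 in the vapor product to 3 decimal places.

y_2 = 0.583

Iterate (Newton) starting at ψ = 0.5:
  ψ = 0.500: g = -0.1480, g' = -0.422 → ψ = 0.149
  ψ = 0.149: g = 0.0059, g' = -0.524 → ψ = 0.160
Converged at ψ = 0.160.
Compositions from xᵢ = zᵢ/(1+ψ(Kᵢ−1)), yᵢ = Kᵢxᵢ:
  1: x = 0.054, y = 0.209
  2: x = 0.459, y = 0.583
  3: x = 0.487, y = 0.208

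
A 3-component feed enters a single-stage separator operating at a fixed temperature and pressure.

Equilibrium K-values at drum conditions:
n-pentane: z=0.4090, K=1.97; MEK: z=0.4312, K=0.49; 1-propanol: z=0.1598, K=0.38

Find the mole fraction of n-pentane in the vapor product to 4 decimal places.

Newton iteration, ψ⁰ = 0.41:
  ψ = 0.4100: g = -0.12705, g' = -0.4867 → ψ = 0.1490
  ψ = 0.1490: g = -0.00051, g' = -0.4997 → ψ = 0.1479
Converged at ψ = 0.1479.
Compositions from xᵢ = zᵢ/(1+ψ(Kᵢ−1)), yᵢ = Kᵢxᵢ:
  n-pentane: x = 0.3577, y = 0.7046
  MEK: x = 0.4664, y = 0.2285
  1-propanol: x = 0.1759, y = 0.0669

y_n-pentane = 0.7046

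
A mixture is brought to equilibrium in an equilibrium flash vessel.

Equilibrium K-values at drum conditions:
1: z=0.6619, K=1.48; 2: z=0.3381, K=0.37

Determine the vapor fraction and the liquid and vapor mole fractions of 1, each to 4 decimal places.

Binary case is linear: z₁(K₁−1)(1+ψ(K₂−1)) + z₂(K₂−1)(1+ψ(K₁−1)) = 0
⇒ ψ = [z₁(K₁−1)+z₂(K₂−1)] / [−(K₁−1)(K₂−1)] = 0.10471/0.30240 = 0.3463
Compositions from xᵢ = zᵢ/(1+ψ(Kᵢ−1)), yᵢ = Kᵢxᵢ:
  1: x = 0.5676, y = 0.8400
  2: x = 0.4324, y = 0.1600

ψ = 0.3463, x_1 = 0.5676, y_1 = 0.8400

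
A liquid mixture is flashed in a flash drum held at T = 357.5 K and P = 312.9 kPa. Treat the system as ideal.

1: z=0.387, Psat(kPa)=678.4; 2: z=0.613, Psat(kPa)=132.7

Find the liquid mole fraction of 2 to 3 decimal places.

x_2 = 0.670

Raoult's law: Kᵢ = Pᵢˢᵃᵗ/P = Pᵢˢᵃᵗ/312.9.
  K_1 = 678.4/312.9 = 2.16810, K_2 = 132.7/312.9 = 0.42410
Material balance + equilibrium reduce to Σ zᵢ(Kᵢ−1)/(1+β(Kᵢ−1)) = 0.
Feasibility: ΣzᵢKᵢ = 1.099, Σzᵢ/Kᵢ = 1.624 — both > 1, two phases present.
Binary case is linear: z₁(K₁−1)(1+β(K₂−1)) + z₂(K₂−1)(1+β(K₁−1)) = 0
⇒ β = [z₁(K₁−1)+z₂(K₂−1)] / [−(K₁−1)(K₂−1)] = 0.0990/0.6727 = 0.147
Compositions from xᵢ = zᵢ/(1+β(Kᵢ−1)), yᵢ = Kᵢxᵢ:
  1: x = 0.330, y = 0.716
  2: x = 0.670, y = 0.284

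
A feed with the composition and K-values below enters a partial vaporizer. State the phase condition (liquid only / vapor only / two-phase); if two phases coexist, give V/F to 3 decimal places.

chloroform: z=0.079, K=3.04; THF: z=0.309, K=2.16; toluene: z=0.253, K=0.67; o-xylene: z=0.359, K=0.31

two-phase, V/F = 0.242

ΣzᵢKᵢ = 1.188; Σzᵢ/Kᵢ = 1.705.
Both exceed 1, so a two-phase solution exists.
Rachford–Rice: g(ψ) = Σ zᵢ(Kᵢ−1)/(1+ψ(Kᵢ−1)) = 0.
Newton iteration, ψ⁰ = 0.4:
  ψ = 0.400: g = -0.1047, g' = -0.656 → ψ = 0.240
  ψ = 0.240: g = 0.0008, g' = -0.680 → ψ = 0.242
Converged at ψ = 0.242.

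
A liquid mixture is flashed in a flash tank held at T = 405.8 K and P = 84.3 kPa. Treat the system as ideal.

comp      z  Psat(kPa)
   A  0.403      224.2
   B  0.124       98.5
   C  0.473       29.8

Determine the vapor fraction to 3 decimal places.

Raoult's law: Kᵢ = Pᵢˢᵃᵗ/P = Pᵢˢᵃᵗ/84.3.
  K_A = 224.2/84.3 = 2.65955, K_B = 98.5/84.3 = 1.16845, K_C = 29.8/84.3 = 0.35350
Let ψ = V/F and solve Σ zᵢ(Kᵢ−1)/(1+ψ(Kᵢ−1)) = 0.
Feasibility: ΣzᵢKᵢ = 1.384, Σzᵢ/Kᵢ = 1.596 — both > 1, two phases present.
Iterate (Newton) starting at ψ = 0.38:
  ψ = 0.380: g = 0.0244, g' = -0.768 → ψ = 0.412
Converged at ψ = 0.412.

ψ = 0.412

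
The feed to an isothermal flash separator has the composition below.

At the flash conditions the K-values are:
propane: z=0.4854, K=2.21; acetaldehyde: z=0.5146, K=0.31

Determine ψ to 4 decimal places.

ψ = 0.2782

Let ψ = V/F and solve Σ zᵢ(Kᵢ−1)/(1+ψ(Kᵢ−1)) = 0.
Check two-phase: ΣzᵢKᵢ = 1.2323 > 1 and Σzᵢ/Kᵢ = 1.8796 > 1, so g(0) = 0.2323 > 0 and g(1) = -0.8796 < 0.
Iterate (Newton) starting at ψ = 0.5:
  ψ = 0.5000: g = -0.17616, g' = -0.8469 → ψ = 0.2920
  ψ = 0.2920: g = -0.01068, g' = -0.7723 → ψ = 0.2782
Converged at ψ = 0.2782.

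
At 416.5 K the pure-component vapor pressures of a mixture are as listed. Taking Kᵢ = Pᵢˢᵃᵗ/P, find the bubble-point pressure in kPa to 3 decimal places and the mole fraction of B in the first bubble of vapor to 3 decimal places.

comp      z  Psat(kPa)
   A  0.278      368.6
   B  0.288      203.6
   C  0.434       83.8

At the bubble point ψ → 0, so ΣzᵢKᵢ = 1 with Kᵢ = Pᵢˢᵃᵗ/P ⇒ P = ΣzᵢPᵢˢᵃᵗ.
P = 0.278·368.6 + 0.288·203.6 + 0.434·83.8 = 197.477 kPa
yᵢ = zᵢPᵢˢᵃᵗ/P ⇒ y_B = 0.288·203.6/197.477 = 0.297

Pbub = 197.477 kPa, y_B = 0.297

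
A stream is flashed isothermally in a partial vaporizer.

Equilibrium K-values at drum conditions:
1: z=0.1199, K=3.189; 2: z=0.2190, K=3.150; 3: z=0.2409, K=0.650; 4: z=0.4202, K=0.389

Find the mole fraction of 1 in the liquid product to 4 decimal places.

x_1 = 0.0685

Rachford–Rice: g(β) = Σ zᵢ(Kᵢ−1)/(1+β(Kᵢ−1)) = 0.
Check two-phase: ΣzᵢKᵢ = 1.3923 > 1 and Σzᵢ/Kᵢ = 1.5579 > 1, so g(0) = 0.3923 > 0 and g(1) = -0.5579 < 0.
Iterate (Newton) starting at β = 0.5:
  β = 0.5000: g = -0.11965, g' = -0.7347 → β = 0.3371
  β = 0.3371: g = 0.00505, g' = -0.8172 → β = 0.3433
Converged at β = 0.3433.
Compositions from xᵢ = zᵢ/(1+β(Kᵢ−1)), yᵢ = Kᵢxᵢ:
  1: x = 0.0685, y = 0.2183
  2: x = 0.1260, y = 0.3969
  3: x = 0.2738, y = 0.1780
  4: x = 0.5318, y = 0.2069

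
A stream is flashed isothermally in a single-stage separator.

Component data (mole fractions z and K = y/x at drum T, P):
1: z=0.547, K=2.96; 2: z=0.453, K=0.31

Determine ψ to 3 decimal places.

ψ = 0.562

Binary case is linear: z₁(K₁−1)(1+ψ(K₂−1)) + z₂(K₂−1)(1+ψ(K₁−1)) = 0
⇒ ψ = [z₁(K₁−1)+z₂(K₂−1)] / [−(K₁−1)(K₂−1)] = 0.7595/1.3524 = 0.562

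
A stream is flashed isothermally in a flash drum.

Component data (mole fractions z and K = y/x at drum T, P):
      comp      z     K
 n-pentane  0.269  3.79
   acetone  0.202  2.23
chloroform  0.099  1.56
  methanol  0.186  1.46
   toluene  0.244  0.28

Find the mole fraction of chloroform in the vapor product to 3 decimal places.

y_chloroform = 0.105

Material balance + equilibrium reduce to Σ zᵢ(Kᵢ−1)/(1+β(Kᵢ−1)) = 0.
g(0) = ΣzᵢKᵢ − 1 = 0.964 and g(1) = 1 − Σzᵢ/Kᵢ = -0.224, so a root lies in (0, 1).
Newton iteration, β⁰ = 0.54:
  β = 0.540: g = 0.2724, g' = -0.826 → β = 0.870
  β = 0.870: g = -0.0327, g' = -1.189 → β = 0.842
  β = 0.842: g = -0.0011, g' = -1.112 → β = 0.841
Converged at β = 0.841.
Compositions from xᵢ = zᵢ/(1+β(Kᵢ−1)), yᵢ = Kᵢxᵢ:
  n-pentane: x = 0.080, y = 0.305
  acetone: x = 0.099, y = 0.221
  chloroform: x = 0.067, y = 0.105
  methanol: x = 0.134, y = 0.196
  toluene: x = 0.619, y = 0.173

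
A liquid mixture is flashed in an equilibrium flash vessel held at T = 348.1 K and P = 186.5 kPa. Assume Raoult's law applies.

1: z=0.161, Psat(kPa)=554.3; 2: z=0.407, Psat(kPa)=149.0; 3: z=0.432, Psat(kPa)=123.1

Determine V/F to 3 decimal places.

V/F = 0.163

Raoult's law: Kᵢ = Pᵢˢᵃᵗ/P = Pᵢˢᵃᵗ/186.5.
  K_1 = 554.3/186.5 = 2.97212, K_2 = 149.0/186.5 = 0.79893, K_3 = 123.1/186.5 = 0.66005
Rachford–Rice: g(V/F) = Σ zᵢ(Kᵢ−1)/(1+V/F(Kᵢ−1)) = 0.
g(0) = ΣzᵢKᵢ − 1 = 0.089 and g(1) = 1 − Σzᵢ/Kᵢ = -0.218, so a root lies in (0, 1).
Newton–Raphson from V/F = 0.5:
  V/F = 0.500: g = -0.1080, g' = -0.252 → V/F = 0.070
  V/F = 0.070: g = 0.0453, g' = -0.552 → V/F = 0.153
  V/F = 0.153: g = 0.0048, g' = -0.443 → V/F = 0.163
Converged at V/F = 0.163.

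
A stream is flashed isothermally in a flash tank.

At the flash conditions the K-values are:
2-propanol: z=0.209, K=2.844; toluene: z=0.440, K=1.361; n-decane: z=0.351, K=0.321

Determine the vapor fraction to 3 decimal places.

Iterate (Newton) starting at ψ = 0.64:
  ψ = 0.640: g = -0.1157, g' = -0.693 → ψ = 0.473
  ψ = 0.473: g = -0.0097, g' = -0.596 → ψ = 0.457
Converged at ψ = 0.457.

ψ = 0.457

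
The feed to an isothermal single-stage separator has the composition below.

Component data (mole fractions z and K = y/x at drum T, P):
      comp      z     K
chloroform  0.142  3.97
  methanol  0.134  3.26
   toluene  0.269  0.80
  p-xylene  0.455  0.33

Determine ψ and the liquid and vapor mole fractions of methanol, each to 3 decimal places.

Rachford–Rice: g(ψ) = Σ zᵢ(Kᵢ−1)/(1+ψ(Kᵢ−1)) = 0.
Feasibility: ΣzᵢKᵢ = 1.366, Σzᵢ/Kᵢ = 1.792 — both > 1, two phases present.
Newton–Raphson from ψ = 0.41:
  ψ = 0.410: g = -0.1316, g' = -0.840 → ψ = 0.253
  ψ = 0.253: g = 0.0093, g' = -0.993 → ψ = 0.263
Converged at ψ = 0.263.
Compositions from xᵢ = zᵢ/(1+ψ(Kᵢ−1)), yᵢ = Kᵢxᵢ:
  chloroform: x = 0.080, y = 0.317
  methanol: x = 0.084, y = 0.274
  toluene: x = 0.284, y = 0.227
  p-xylene: x = 0.552, y = 0.182

ψ = 0.263, x_methanol = 0.084, y_methanol = 0.274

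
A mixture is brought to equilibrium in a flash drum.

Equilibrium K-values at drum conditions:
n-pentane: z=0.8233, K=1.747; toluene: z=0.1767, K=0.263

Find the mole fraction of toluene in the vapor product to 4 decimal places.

Rachford–Rice: g(ψ) = Σ zᵢ(Kᵢ−1)/(1+ψ(Kᵢ−1)) = 0.
Check two-phase: ΣzᵢKᵢ = 1.4848 > 1 and Σzᵢ/Kᵢ = 1.1431 > 1, so g(0) = 0.4848 > 0 and g(1) = -0.1431 < 0.
Iterate (Newton) starting at ψ = 0.6:
  ψ = 0.6000: g = 0.19120, g' = -0.5275 → ψ = 0.9625
  ψ = 0.9625: g = -0.09024, g' = -1.2914 → ψ = 0.8926
  ψ = 0.8926: g = -0.01161, g' = -0.9851 → ψ = 0.8808
  ψ = 0.8808: g = -0.00023, g' = -0.9468 → ψ = 0.8806
Converged at ψ = 0.8806.
Compositions from xᵢ = zᵢ/(1+ψ(Kᵢ−1)), yᵢ = Kᵢxᵢ:
  n-pentane: x = 0.4966, y = 0.8676
  toluene: x = 0.5034, y = 0.1324

y_toluene = 0.1324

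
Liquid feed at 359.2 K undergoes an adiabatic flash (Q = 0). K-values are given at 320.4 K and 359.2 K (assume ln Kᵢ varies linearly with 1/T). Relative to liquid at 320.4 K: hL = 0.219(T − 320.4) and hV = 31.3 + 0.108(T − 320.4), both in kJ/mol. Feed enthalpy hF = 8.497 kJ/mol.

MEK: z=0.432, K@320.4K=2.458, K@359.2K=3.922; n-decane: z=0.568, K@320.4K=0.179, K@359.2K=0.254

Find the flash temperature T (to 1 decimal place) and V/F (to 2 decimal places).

Adiabatic flash: solve Rachford–Rice at each trial T, then check hF = ψ·hV(T) + (1−ψ)·hL(T).
  T = 320.4 K: K = (2.458, 0.179), RR gives ψ = 0.137, H_out = 4.276 kJ/mol
  T = 359.2 K: K = (3.922, 0.254), RR gives ψ = 0.385, H_out = 18.882 kJ/mol
  T = 339.8 K: K = (3.147, 0.215), RR gives ψ = 0.286, H_out = 12.584 kJ/mol
  T = 330.1 K: K = (2.791, 0.197), RR gives ψ = 0.221, H_out = 8.797 kJ/mol
  T = 325.2 K: K = (2.620, 0.188), RR gives ψ = 0.181, H_out = 6.628 kJ/mol
  T = 327.6 K: K = (2.703, 0.192), RR gives ψ = 0.201, H_out = 7.716 kJ/mol
  T = 328.9 K: K = (2.749, 0.195), RR gives ψ = 0.212, H_out = 8.285 kJ/mol
Linear interpolation between T = 328.9 (H_out = 8.285) and T = 330.1 (H_out = 8.797) on hF = 8.497 gives T ≈ 329.4 K, at which ψ = 0.22.

T = 329.4 K, V/F = 0.22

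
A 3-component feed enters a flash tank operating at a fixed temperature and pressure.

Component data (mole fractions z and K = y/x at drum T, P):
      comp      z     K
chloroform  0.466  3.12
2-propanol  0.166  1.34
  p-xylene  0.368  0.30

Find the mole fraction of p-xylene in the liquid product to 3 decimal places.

Newton iteration, β⁰ = 0.6:
  β = 0.600: g = 0.0376, g' = -0.955 → β = 0.639
Converged at β = 0.639.
Compositions from xᵢ = zᵢ/(1+β(Kᵢ−1)), yᵢ = Kᵢxᵢ:
  chloroform: x = 0.198, y = 0.618
  2-propanol: x = 0.136, y = 0.183
  p-xylene: x = 0.666, y = 0.200

x_p-xylene = 0.666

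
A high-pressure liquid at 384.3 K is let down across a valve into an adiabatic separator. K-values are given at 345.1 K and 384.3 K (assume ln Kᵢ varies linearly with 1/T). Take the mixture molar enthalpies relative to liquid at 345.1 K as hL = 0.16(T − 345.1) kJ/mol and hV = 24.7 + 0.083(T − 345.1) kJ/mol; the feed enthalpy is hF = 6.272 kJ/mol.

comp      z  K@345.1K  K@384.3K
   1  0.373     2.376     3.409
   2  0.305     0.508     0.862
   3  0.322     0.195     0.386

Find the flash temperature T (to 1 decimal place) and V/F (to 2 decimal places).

T = 352.9 K, V/F = 0.21

Adiabatic flash: solve Rachford–Rice at each trial T, then check hF = ψ·hV(T) + (1−ψ)·hL(T).
  T = 345.1 K: K = (2.376, 0.508, 0.195), RR gives ψ = 0.113, H_out = 2.795 kJ/mol
  T = 384.3 K: K = (3.409, 0.862, 0.386), RR gives ψ = 0.613, H_out = 19.556 kJ/mol
  T = 364.7 K: K = (2.874, 0.671, 0.279), RR gives ψ = 0.348, H_out = 11.210 kJ/mol
  T = 354.9 K: K = (2.620, 0.586, 0.235), RR gives ψ = 0.232, H_out = 7.120 kJ/mol
  T = 350.0 K: K = (2.497, 0.546, 0.214), RR gives ψ = 0.173, H_out = 5.003 kJ/mol
  T = 352.4 K: K = (2.557, 0.566, 0.224), RR gives ψ = 0.202, H_out = 6.049 kJ/mol
  T = 353.6 K: K = (2.587, 0.575, 0.229), RR gives ψ = 0.216, H_out = 6.565 kJ/mol
Linear interpolation between T = 352.4 (H_out = 6.049) and T = 353.6 (H_out = 6.565) on hF = 6.272 gives T ≈ 352.9 K, at which ψ = 0.21.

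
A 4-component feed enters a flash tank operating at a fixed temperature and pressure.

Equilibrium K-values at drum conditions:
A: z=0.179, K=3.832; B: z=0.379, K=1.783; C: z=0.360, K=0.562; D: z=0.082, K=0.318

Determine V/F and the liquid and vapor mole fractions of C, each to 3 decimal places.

V/F = 0.750, x_C = 0.536, y_C = 0.301

Iterate (Newton) starting at V/F = 0.61:
  V/F = 0.610: g = 0.0758, g' = -0.540 → V/F = 0.750
Converged at V/F = 0.750.
Compositions from xᵢ = zᵢ/(1+V/F(Kᵢ−1)), yᵢ = Kᵢxᵢ:
  A: x = 0.057, y = 0.220
  B: x = 0.239, y = 0.426
  C: x = 0.536, y = 0.301
  D: x = 0.168, y = 0.053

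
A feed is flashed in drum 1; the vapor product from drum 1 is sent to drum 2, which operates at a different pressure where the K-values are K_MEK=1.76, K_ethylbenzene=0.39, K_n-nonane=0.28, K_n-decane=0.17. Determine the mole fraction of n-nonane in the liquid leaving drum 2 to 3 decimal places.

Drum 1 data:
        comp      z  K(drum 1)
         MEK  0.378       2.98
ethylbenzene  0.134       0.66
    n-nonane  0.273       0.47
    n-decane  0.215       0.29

x_n-nonane (drum 2) = 0.238

Drum 1:
Let ψ₁ = V/F and solve Σ zᵢ(Kᵢ−1)/(1+ψ₁(Kᵢ−1)) = 0.
Check two-phase: ΣzᵢKᵢ = 1.406 > 1 and Σzᵢ/Kᵢ = 1.652 > 1, so g(0) = 0.406 > 0 and g(1) = -0.652 < 0.
Iterate (Newton) starting at ψ₁ = 0.5:
  ψ₁ = 0.500: g = -0.1123, g' = -0.799 → ψ₁ = 0.359
  ψ₁ = 0.359: g = 0.0016, g' = -0.838 → ψ₁ = 0.361
Converged at ψ₁ = 0.361.
Drum-1 compositions:
  MEK: x = 0.220, y = 0.657
  ethylbenzene: x = 0.153, y = 0.101
  n-nonane: x = 0.338, y = 0.159
  n-decane: x = 0.289, y = 0.084
Drum-2 feed = drum-1 vapor: z₂ = (0.6566, 0.1008, 0.1587, 0.0839).
Drum 2:
Let ψ₂ = V/F and solve Σ zᵢ(Kᵢ−1)/(1+ψ₂(Kᵢ−1)) = 0.
Check two-phase: ΣzᵢKᵢ = 1.254 > 1 and Σzᵢ/Kᵢ = 1.692 > 1, so g(0) = 0.254 > 0 and g(1) = -0.692 < 0.
Newton iteration, ψ₂⁰ = 0.41:
  ψ₂ = 0.410: g = 0.0308, g' = -0.586 → ψ₂ = 0.463
  ψ₂ = 0.463: g = -0.0008, g' = -0.618 → ψ₂ = 0.461
Converged at ψ₂ = 0.461.
  MEK: x = 0.486, y = 0.856
  ethylbenzene: x = 0.140, y = 0.055
  n-nonane: x = 0.238, y = 0.067
  n-decane: x = 0.136, y = 0.023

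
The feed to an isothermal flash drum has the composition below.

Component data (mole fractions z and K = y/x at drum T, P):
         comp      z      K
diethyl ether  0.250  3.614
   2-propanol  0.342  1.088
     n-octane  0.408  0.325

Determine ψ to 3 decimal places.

Material balance + equilibrium reduce to Σ zᵢ(Kᵢ−1)/(1+ψ(Kᵢ−1)) = 0.
g(0) = ΣzᵢKᵢ − 1 = 0.408 and g(1) = 1 − Σzᵢ/Kᵢ = -0.639, so a root lies in (0, 1).
Newton iteration, ψ⁰ = 0.5:
  ψ = 0.500: g = -0.1036, g' = -0.747 → ψ = 0.361
  ψ = 0.361: g = 0.0010, g' = -0.779 → ψ = 0.363
Converged at ψ = 0.363.

ψ = 0.363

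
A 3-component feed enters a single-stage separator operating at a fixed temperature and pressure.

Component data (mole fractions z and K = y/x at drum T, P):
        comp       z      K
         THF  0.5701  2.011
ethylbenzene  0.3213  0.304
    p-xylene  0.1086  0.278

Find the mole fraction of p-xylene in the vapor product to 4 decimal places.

y_p-xylene = 0.0419

Material balance + equilibrium reduce to Σ zᵢ(Kᵢ−1)/(1+V/F(Kᵢ−1)) = 0.
Check two-phase: ΣzᵢKᵢ = 1.2743 > 1 and Σzᵢ/Kᵢ = 1.7310 > 1, so g(0) = 0.2743 > 0 and g(1) = -0.7310 < 0.
Iterate (Newton) starting at V/F = 0.5:
  V/F = 0.5000: g = -0.08285, g' = -0.7619 → V/F = 0.3913
  V/F = 0.3913: g = -0.00359, g' = -0.7031 → V/F = 0.3862
Converged at V/F = 0.3862.
Compositions from xᵢ = zᵢ/(1+V/F(Kᵢ−1)), yᵢ = Kᵢxᵢ:
  THF: x = 0.4100, y = 0.8246
  ethylbenzene: x = 0.4394, y = 0.1336
  p-xylene: x = 0.1506, y = 0.0419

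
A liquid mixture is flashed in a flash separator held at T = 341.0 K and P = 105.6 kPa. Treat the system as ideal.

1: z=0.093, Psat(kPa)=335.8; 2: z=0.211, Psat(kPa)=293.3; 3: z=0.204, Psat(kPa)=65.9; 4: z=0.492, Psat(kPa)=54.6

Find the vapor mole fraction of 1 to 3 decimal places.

Raoult's law: Kᵢ = Pᵢˢᵃᵗ/P = Pᵢˢᵃᵗ/105.6.
  K_1 = 335.8/105.6 = 3.17992, K_2 = 293.3/105.6 = 2.77746, K_3 = 65.9/105.6 = 0.62405, K_4 = 54.6/105.6 = 0.51705
Let β = V/F and solve Σ zᵢ(Kᵢ−1)/(1+β(Kᵢ−1)) = 0.
Check two-phase: ΣzᵢKᵢ = 1.263 > 1 and Σzᵢ/Kᵢ = 1.384 > 1, so g(0) = 0.263 > 0 and g(1) = -0.384 < 0.
Newton iteration, β⁰ = 0.5:
  β = 0.500: g = -0.1121, g' = -0.531 → β = 0.289
  β = 0.289: g = 0.0100, g' = -0.649 → β = 0.304
  β = 0.304: g = 0.0001, g' = -0.635 → β = 0.305
Converged at β = 0.305.
Compositions from xᵢ = zᵢ/(1+β(Kᵢ−1)), yᵢ = Kᵢxᵢ:
  1: x = 0.056, y = 0.178
  2: x = 0.137, y = 0.380
  3: x = 0.230, y = 0.144
  4: x = 0.577, y = 0.298

y_1 = 0.178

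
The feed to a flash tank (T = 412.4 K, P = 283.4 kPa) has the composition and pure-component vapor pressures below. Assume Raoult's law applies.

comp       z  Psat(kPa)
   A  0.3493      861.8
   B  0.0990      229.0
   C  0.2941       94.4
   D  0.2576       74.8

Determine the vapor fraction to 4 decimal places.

Raoult's law: Kᵢ = Pᵢˢᵃᵗ/P = Pᵢˢᵃᵗ/283.4.
  K_A = 861.8/283.4 = 3.040932, K_B = 229.0/283.4 = 0.808045, K_C = 94.4/283.4 = 0.333098, K_D = 74.8/283.4 = 0.263938
Rachford–Rice: g(ψ) = Σ zᵢ(Kᵢ−1)/(1+ψ(Kᵢ−1)) = 0.
Check two-phase: ΣzᵢKᵢ = 1.3081 > 1 and Σzᵢ/Kᵢ = 2.0963 > 1, so g(0) = 0.3081 > 0 and g(1) = -1.0963 < 0.
Iterate (Newton) starting at ψ = 0.55:
  ψ = 0.5500: g = -0.31371, g' = -1.0478 → ψ = 0.2506
  ψ = 0.2506: g = -0.01628, g' = -1.0393 → ψ = 0.2349
  ψ = 0.2349: g = 0.00013, g' = -1.0567 → ψ = 0.2351
Converged at ψ = 0.2351.

ψ = 0.2351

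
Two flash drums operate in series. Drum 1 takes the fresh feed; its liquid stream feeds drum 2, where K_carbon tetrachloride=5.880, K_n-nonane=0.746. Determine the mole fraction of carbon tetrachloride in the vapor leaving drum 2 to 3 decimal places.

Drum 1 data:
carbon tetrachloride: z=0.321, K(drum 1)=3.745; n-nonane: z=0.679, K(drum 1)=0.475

y_carbon tetrachloride (drum 2) = 0.291

Drum 1:
Binary case is linear: z₁(K₁−1)(1+ψ₁(K₂−1)) + z₂(K₂−1)(1+ψ₁(K₁−1)) = 0
⇒ ψ₁ = [z₁(K₁−1)+z₂(K₂−1)] / [−(K₁−1)(K₂−1)] = 0.5247/1.4411 = 0.364
Drum-1 compositions:
  carbon tetrachloride: x = 0.161, y = 0.601
  n-nonane: x = 0.839, y = 0.399
Drum-2 feed = drum-1 liquid: z₂ = (0.1606, 0.8394).
Drum 2:
Let ψ₂ = V/F and solve Σ zᵢ(Kᵢ−1)/(1+ψ₂(Kᵢ−1)) = 0.
Feasibility: ΣzᵢKᵢ = 1.570, Σzᵢ/Kᵢ = 1.153 — both > 1, two phases present.
Iterate (Newton) starting at ψ₂ = 0.5:
  ψ₂ = 0.500: g = -0.0165, g' = -0.394 → ψ₂ = 0.458
  ψ₂ = 0.458: g = 0.0008, g' = -0.434 → ψ₂ = 0.460
Converged at ψ₂ = 0.460.
  carbon tetrachloride: x = 0.049, y = 0.291
  n-nonane: x = 0.951, y = 0.709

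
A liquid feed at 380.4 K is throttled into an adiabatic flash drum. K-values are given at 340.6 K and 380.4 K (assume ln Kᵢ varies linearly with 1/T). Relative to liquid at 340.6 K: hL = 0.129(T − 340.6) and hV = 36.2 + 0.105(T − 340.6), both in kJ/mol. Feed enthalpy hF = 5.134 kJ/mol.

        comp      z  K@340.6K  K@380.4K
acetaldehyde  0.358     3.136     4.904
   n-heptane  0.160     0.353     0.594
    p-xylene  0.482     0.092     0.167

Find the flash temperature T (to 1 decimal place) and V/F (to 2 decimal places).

Adiabatic flash: solve Rachford–Rice at each trial T, then check hF = ψ·hV(T) + (1−ψ)·hL(T).
  T = 340.6 K: K = (3.136, 0.353, 0.092), RR gives ψ = 0.123, H_out = 4.462 kJ/mol
  T = 380.4 K: K = (4.904, 0.594, 0.167), RR gives ψ = 0.320, H_out = 16.398 kJ/mol
  T = 360.5 K: K = (3.970, 0.465, 0.126), RR gives ψ = 0.234, H_out = 10.922 kJ/mol
  T = 350.6 K: K = (3.543, 0.407, 0.108), RR gives ψ = 0.184, H_out = 7.893 kJ/mol
  T = 345.6 K: K = (3.336, 0.379, 0.100), RR gives ψ = 0.155, H_out = 6.236 kJ/mol
  T = 343.1 K: K = (3.235, 0.366, 0.096), RR gives ψ = 0.140, H_out = 5.365 kJ/mol
  T = 341.9 K: K = (3.187, 0.360, 0.094), RR gives ψ = 0.132, H_out = 4.936 kJ/mol
Linear interpolation between T = 341.9 (H_out = 4.936) and T = 343.1 (H_out = 5.365) on hF = 5.134 gives T ≈ 342.5 K, at which ψ = 0.14.

T = 342.5 K, V/F = 0.14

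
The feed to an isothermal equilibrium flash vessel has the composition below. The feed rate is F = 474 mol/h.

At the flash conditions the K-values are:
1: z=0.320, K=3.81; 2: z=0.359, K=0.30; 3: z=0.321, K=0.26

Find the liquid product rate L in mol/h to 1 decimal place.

L = 377.7 mol/h

Newton iteration, β⁰ = 0.32:
  β = 0.320: g = -0.1616, g' = -1.294 → β = 0.195
  β = 0.195: g = 0.0121, g' = -1.530 → β = 0.203
Converged at β = 0.203.
Then V = β·F = 0.2031·474 = 96.3 mol/h and L = F − V = 377.7 mol/h.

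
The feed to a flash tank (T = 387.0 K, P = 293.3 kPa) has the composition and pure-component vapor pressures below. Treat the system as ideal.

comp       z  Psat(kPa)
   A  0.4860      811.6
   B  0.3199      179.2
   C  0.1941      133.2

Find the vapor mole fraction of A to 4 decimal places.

y_A = 0.5670

Raoult's law: Kᵢ = Pᵢˢᵃᵗ/P = Pᵢˢᵃᵗ/293.3.
  K_A = 811.6/293.3 = 2.767133, K_B = 179.2/293.3 = 0.610979, K_C = 133.2/293.3 = 0.454143
Rachford–Rice: g(V/F) = Σ zᵢ(Kᵢ−1)/(1+V/F(Kᵢ−1)) = 0.
g(0) = ΣzᵢKᵢ − 1 = 0.6284 and g(1) = 1 − Σzᵢ/Kᵢ = -0.1266, so a root lies in (0, 1).
Iterate (Newton) starting at V/F = 0.5:
  V/F = 0.5000: g = 0.15573, g' = -0.6118 → V/F = 0.7546
  V/F = 0.7546: g = 0.01175, g' = -0.5429 → V/F = 0.7762
Converged at V/F = 0.7762.
Compositions from xᵢ = zᵢ/(1+V/F(Kᵢ−1)), yᵢ = Kᵢxᵢ:
  A: x = 0.2049, y = 0.5670
  B: x = 0.4583, y = 0.2800
  C: x = 0.3368, y = 0.1530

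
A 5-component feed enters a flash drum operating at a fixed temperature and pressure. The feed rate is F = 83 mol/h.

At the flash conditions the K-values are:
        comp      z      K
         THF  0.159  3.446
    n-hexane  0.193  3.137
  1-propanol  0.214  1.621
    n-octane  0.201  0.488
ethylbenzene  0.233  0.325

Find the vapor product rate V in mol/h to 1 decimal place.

V = 52.2 mol/h

Material balance + equilibrium reduce to Σ zᵢ(Kᵢ−1)/(1+β(Kᵢ−1)) = 0.
g(0) = ΣzᵢKᵢ − 1 = 0.674 and g(1) = 1 − Σzᵢ/Kᵢ = -0.368, so a root lies in (0, 1).
Iterate (Newton) starting at β = 0.5:
  β = 0.500: g = 0.1000, g' = -0.784 → β = 0.628
Converged at β = 0.628.
Then V = β·F = 0.6285·83 = 52.2 mol/h and L = F − V = 30.8 mol/h.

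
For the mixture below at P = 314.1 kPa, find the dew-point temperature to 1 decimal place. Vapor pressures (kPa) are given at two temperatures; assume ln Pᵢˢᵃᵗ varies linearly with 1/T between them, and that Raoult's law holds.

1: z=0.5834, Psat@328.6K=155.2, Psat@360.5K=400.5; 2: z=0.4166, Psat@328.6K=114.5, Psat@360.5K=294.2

Dew-point temperature: Σzᵢ·P/Pᵢˢᵃᵗ(T) = 1. Interpolate ln Pᵢˢᵃᵗ = aᵢ + bᵢ/T.
  T = 328.6 K: ΣzᵢP/Pᵢˢᵃᵗ = 2.3235
  T = 360.5 K: ΣzᵢP/Pᵢˢᵃᵗ = 0.9023
  T = 344.6 K: ΣzᵢP/Pᵢˢᵃᵗ = 1.4145
  T = 352.6 K: ΣzᵢP/Pᵢˢᵃᵗ = 1.1225
  T = 356.6 K: ΣzᵢP/Pᵢˢᵃᵗ = 1.0038
  T = 358.6 K: ΣzᵢP/Pᵢˢᵃᵗ = 0.9501
Interpolating between 356.6 K and 358.6 K gives T ≈ 356.7 K.

T = 356.7 K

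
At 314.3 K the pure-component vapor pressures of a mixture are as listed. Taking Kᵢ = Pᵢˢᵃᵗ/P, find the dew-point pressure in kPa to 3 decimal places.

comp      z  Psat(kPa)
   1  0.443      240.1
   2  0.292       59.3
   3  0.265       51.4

At the dew point ψ → 1, so Σzᵢ/Kᵢ = 1 with Kᵢ = Pᵢˢᵃᵗ/P ⇒ 1/P = Σzᵢ/Pᵢˢᵃᵗ.
1/P = 0.443/240.1 + 0.292/59.3 + 0.265/51.4 = 0.011925 ⇒ P = 83.859 kPa

Pdew = 83.859 kPa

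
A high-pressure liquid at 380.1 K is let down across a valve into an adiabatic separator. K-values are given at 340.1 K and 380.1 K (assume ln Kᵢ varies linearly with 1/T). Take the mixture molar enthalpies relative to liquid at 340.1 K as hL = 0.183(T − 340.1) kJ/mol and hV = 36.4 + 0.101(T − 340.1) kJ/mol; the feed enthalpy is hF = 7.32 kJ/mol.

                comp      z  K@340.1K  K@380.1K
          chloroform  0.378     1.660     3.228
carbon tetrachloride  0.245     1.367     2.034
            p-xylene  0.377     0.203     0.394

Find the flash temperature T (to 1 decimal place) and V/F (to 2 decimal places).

Adiabatic flash: solve Rachford–Rice at each trial T, then check hF = ψ·hV(T) + (1−ψ)·hL(T).
  T = 340.1 K: K = (1.660, 1.367, 0.203), RR gives ψ = 0.087, H_out = 3.184 kJ/mol
  T = 380.1 K: K = (3.228, 2.034, 0.394), RR gives ψ = 0.797, H_out = 33.733 kJ/mol
  T = 360.1 K: K = (2.358, 1.686, 0.288), RR gives ψ = 0.518, H_out = 21.672 kJ/mol
  T = 350.1 K: K = (1.988, 1.523, 0.243), RR gives ψ = 0.346, H_out = 14.152 kJ/mol
  T = 345.1 K: K = (1.819, 1.444, 0.222), RR gives ψ = 0.234, H_out = 9.336 kJ/mol
  T = 342.6 K: K = (1.738, 1.405, 0.213), RR gives ψ = 0.166, H_out = 6.475 kJ/mol
  T = 343.9 K: K = (1.780, 1.425, 0.218), RR gives ψ = 0.203, H_out = 8.009 kJ/mol
Linear interpolation between T = 342.6 (H_out = 6.475) and T = 343.9 (H_out = 8.009) on hF = 7.32 gives T ≈ 343.3 K, at which ψ = 0.19.

T = 343.3 K, V/F = 0.19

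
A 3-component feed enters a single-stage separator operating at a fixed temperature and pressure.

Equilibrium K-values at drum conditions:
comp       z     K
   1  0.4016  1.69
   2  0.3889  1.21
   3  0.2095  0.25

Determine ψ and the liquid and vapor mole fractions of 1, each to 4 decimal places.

ψ = 0.5644, x_1 = 0.2890, y_1 = 0.4885

Material balance + equilibrium reduce to Σ zᵢ(Kᵢ−1)/(1+ψ(Kᵢ−1)) = 0.
g(0) = ΣzᵢKᵢ − 1 = 0.2016 and g(1) = 1 − Σzᵢ/Kᵢ = -0.3970, so a root lies in (0, 1).
Iterate (Newton) starting at ψ = 0.5:
  ψ = 0.5000: g = 0.02853, g' = -0.4214 → ψ = 0.5677
  ψ = 0.5677: g = -0.00155, g' = -0.4698 → ψ = 0.5644
Converged at ψ = 0.5644.
Compositions from xᵢ = zᵢ/(1+ψ(Kᵢ−1)), yᵢ = Kᵢxᵢ:
  1: x = 0.2890, y = 0.4885
  2: x = 0.3477, y = 0.4207
  3: x = 0.3633, y = 0.0908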